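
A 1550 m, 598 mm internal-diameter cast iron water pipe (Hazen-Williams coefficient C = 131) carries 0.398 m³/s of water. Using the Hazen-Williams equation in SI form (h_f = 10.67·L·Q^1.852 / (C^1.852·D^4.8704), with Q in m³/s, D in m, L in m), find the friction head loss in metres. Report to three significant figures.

h_f = 10.67·1550·0.398^1.852 / (131^1.852·0.598^4.8704) = 4.404 m

h_f ≈ 4.40 m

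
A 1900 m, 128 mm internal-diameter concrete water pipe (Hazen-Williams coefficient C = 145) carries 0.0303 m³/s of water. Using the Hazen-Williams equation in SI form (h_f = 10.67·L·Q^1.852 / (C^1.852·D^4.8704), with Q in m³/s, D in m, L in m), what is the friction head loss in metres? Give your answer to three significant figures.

h_f = 10.67·1900·0.0303^1.852 / (145^1.852·0.128^4.8704) = 69.17 m

h_f ≈ 69.2 m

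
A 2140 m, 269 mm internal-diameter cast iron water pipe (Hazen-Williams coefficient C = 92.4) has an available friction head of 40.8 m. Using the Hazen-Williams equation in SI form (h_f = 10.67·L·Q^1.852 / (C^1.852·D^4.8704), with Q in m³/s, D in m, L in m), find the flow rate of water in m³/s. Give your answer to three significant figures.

Q ≈ 0.0960 m³/s

Rearranging: Q = [h_f·C^1.852·D^4.8704 / (10.67·L)]^(1/1.852)
Q = [40.8·92.4^1.852·0.269^4.8704 / (10.67·2140)]^0.540 = 0.09600 m³/s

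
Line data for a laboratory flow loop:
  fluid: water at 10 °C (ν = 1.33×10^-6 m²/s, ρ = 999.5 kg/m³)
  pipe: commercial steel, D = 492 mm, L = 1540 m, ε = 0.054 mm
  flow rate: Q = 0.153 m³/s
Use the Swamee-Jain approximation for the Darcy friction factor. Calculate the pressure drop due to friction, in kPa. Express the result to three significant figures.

Δp ≈ 15.7 kPa

V = 4Q/(πD²) = 4·0.153/(π·0.492²) = 0.8048 m/s
Re = VD/ν = 0.8048·0.492/1.33×10^-6 = 2.98×10^5 → turbulent
ε/D = 0.054/492 = 1.10×10^-4
Swamee-Jain: f = 0.01555
h_f = f(L/D)V²/(2g) = 0.01555·(1540/0.492)·0.8048²/(2·9.81) = 1.606 m
Δp = ρg·h_f = 999.5·9.81·1.606 = 15.75 kPa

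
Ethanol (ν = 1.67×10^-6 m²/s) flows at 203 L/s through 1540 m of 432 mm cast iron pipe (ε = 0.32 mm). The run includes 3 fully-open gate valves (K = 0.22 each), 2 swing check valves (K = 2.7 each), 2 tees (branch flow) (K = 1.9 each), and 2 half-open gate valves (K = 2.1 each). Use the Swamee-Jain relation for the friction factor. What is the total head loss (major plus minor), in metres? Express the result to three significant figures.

V = 4Q/(πD²) = 1.385 m/s; V²/2g = 0.09776 m
Re = 3.58×10^5, ε/D = 7.41×10^-4 → f = 0.01941 (Swamee-Jain)
Major: h_f = f(L/D)·V²/2g = 0.01941·3565·0.09776 = 6.765 m
Minor: ΣK = 14.1; h_m = ΣK·V²/2g = 1.375 m
Total H_L = 6.765 + 1.375 = 8.139 m

H_L ≈ 8.14 m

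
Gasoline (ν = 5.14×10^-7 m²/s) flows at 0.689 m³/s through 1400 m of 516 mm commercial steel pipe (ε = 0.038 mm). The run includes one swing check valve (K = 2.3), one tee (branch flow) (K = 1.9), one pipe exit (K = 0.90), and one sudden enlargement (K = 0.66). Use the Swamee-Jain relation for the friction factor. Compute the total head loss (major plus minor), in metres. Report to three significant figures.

V = 4Q/(πD²) = 3.295 m/s; V²/2g = 0.5533 m
Re = 3.31×10^6, ε/D = 7.36×10^-5 → f = 0.01204 (Swamee-Jain)
Major: h_f = f(L/D)·V²/2g = 0.01204·2713·0.5533 = 18.07 m
Minor: ΣK = 5.76; h_m = ΣK·V²/2g = 3.187 m
Total H_L = 18.07 + 3.187 = 21.25 m

H_L ≈ 21.3 m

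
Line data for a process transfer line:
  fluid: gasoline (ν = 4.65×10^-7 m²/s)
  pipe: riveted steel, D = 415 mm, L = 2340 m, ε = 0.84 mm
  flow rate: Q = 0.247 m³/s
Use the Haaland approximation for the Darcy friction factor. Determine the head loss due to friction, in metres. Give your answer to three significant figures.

V = 4Q/(πD²) = 4·0.247/(π·0.415²) = 1.826 m/s
Re = VD/ν = 1.826·0.415/4.65×10^-7 = 1.63×10^6 → turbulent
ε/D = 0.84/415 = 0.00202
Haaland: f = 0.02364
h_f = f(L/D)V²/(2g) = 0.02364·(2340/0.415)·1.826²/(2·9.81) = 22.66 m

h_f ≈ 22.7 m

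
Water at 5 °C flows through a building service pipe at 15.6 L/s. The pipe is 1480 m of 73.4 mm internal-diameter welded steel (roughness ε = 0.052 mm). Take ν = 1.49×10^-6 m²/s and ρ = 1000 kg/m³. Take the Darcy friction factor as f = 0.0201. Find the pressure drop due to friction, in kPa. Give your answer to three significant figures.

V = 4Q/(πD²) = 4·0.0156/(π·0.0734²) = 3.687 m/s
h_f = f(L/D)V²/(2g) = 0.02010·(1480/0.0734)·3.687²/(2·9.81) = 280.8 m
Δp = ρg·h_f = 1000·9.81·280.8 = 2754 kPa

Δp ≈ 2750 kPa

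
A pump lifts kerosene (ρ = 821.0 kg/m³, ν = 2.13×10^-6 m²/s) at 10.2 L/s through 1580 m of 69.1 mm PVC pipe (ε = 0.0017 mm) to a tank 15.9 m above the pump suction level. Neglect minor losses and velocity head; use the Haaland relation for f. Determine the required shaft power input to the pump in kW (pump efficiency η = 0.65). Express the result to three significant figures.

V = 4Q/(πD²) = 2.720 m/s; Re = 8.82×10^4; ε/D = 2.46×10^-5; f = 0.01839
h_f = f(L/D)V²/2g = 158.5 m
Total head H = z + h_f = 15.9 + 158.5 = 174.4 m
P_hyd = ρgQH = 821.0·9.81·0.0102·174.4 = 14.33 kW
P_shaft = P_hyd/η = 14.33/0.65 = 22.05 kW

P_shaft ≈ 22.0 kW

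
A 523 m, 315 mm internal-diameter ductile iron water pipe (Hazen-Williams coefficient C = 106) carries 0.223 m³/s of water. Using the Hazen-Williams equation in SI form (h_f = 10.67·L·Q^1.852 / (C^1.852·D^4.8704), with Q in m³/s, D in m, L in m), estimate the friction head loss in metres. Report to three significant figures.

h_f ≈ 17.1 m

h_f = 10.67·523·0.223^1.852 / (106^1.852·0.315^4.8704) = 17.07 m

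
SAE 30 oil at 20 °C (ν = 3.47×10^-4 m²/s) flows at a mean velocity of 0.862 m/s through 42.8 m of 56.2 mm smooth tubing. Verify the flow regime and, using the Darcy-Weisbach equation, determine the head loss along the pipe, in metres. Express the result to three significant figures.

Re = VD/ν = 0.862·0.05620/3.47×10^-4 = 140 → laminar (Re < 2300)
f = 64/Re = 0.4584
h_f = f(L/D)V²/(2g) = 0.4584·(42.8/0.05620)·0.862²/(2·9.81) = 13.22 m

h_f ≈ 13.2 m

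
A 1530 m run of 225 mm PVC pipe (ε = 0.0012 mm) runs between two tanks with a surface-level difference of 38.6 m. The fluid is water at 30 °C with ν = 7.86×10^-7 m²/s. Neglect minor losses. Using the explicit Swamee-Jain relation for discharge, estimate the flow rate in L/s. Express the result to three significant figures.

Q ≈ 121 L/s

Swamee-Jain (Type II): Q = -0.965·√(gD⁵h_f/L)·ln[ε/(3.7D) + √(3.17ν²L/(gD³h_f))]
√(gD⁵h_f/L) = √(9.81·0.225⁵·38.6/1530) = 0.01195
ε/(3.7D) = 1.44×10^-6; √(3.17ν²L/(gD³h_f)) = 2.64×10^-5
Q = -0.965·0.01195·ln(2.780×10^-5) = 0.1209 m³/s
Check: V = 3.04 m/s, Re = 8.71×10^5, f = 0.01200, h_f = 38.5 m ≈ 38.6 m ✓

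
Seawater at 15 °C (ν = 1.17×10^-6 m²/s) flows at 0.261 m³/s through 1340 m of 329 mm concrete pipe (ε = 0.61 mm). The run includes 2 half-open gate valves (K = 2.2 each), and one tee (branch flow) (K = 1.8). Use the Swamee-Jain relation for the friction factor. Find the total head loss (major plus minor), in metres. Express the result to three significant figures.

H_L ≈ 48.5 m

V = 4Q/(πD²) = 3.070 m/s; V²/2g = 0.4804 m
Re = 8.63×10^5, ε/D = 0.00185 → f = 0.02327 (Swamee-Jain)
Major: h_f = f(L/D)·V²/2g = 0.02327·4073·0.4804 = 45.52 m
Minor: ΣK = 6.20; h_m = ΣK·V²/2g = 2.979 m
Total H_L = 45.52 + 2.979 = 48.50 m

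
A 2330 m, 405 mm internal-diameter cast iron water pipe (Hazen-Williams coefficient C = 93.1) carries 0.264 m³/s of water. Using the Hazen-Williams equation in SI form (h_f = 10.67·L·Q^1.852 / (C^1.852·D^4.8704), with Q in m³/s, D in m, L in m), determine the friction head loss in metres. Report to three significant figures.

h_f ≈ 38.9 m

h_f = 10.67·2330·0.264^1.852 / (93.1^1.852·0.405^4.8704) = 38.88 m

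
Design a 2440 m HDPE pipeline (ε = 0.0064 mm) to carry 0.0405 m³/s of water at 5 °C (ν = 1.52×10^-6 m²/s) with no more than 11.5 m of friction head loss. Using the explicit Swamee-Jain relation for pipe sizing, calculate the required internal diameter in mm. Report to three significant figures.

D ≈ 220 mm

Swamee-Jain (Type III): D = 0.66·[ε^1.25·(LQ²/(gh_f))^4.75 + ν·Q^9.4·(L/(gh_f))^5.2]^0.04
LQ²/(gh_f) = 0.03548; L/(gh_f) = 21.63
Term 1 = ε^1.25·(…)^4.75 = 4.17×10^-14; Term 2 = ν·Q^9.4·(…)^5.2 = 1.08×10^-12
D = 0.66·(4.17×10^-14 + 1.08×10^-12)^0.04 = 0.2196 m = 220 mm
Check: V = 1.07 m/s, Re = 1.55×10^5, f = 0.01657, h_f = 10.7 m ≈ 11.5 m ✓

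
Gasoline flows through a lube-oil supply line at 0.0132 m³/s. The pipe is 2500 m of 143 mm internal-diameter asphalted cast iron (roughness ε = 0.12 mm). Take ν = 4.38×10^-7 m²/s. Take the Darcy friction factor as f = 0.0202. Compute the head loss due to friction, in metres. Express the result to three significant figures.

h_f ≈ 12.2 m

V = 4Q/(πD²) = 4·0.0132/(π·0.143²) = 0.8219 m/s
h_f = f(L/D)V²/(2g) = 0.02020·(2500/0.143)·0.8219²/(2·9.81) = 12.16 m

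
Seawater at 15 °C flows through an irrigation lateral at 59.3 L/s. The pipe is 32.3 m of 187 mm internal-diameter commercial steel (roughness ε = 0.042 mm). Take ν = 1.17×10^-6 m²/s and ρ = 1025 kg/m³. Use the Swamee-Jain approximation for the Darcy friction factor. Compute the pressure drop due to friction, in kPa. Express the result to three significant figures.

V = 4Q/(πD²) = 4·0.0593/(π·0.187²) = 2.159 m/s
Re = VD/ν = 2.159·0.187/1.17×10^-6 = 3.45×10^5 → turbulent
ε/D = 0.042/187 = 2.25×10^-4
Swamee-Jain: f = 0.01627
h_f = f(L/D)V²/(2g) = 0.01627·(32.3/0.187)·2.159²/(2·9.81) = 0.6677 m
Δp = ρg·h_f = 1025·9.81·0.6677 = 6.714 kPa

Δp ≈ 6.71 kPa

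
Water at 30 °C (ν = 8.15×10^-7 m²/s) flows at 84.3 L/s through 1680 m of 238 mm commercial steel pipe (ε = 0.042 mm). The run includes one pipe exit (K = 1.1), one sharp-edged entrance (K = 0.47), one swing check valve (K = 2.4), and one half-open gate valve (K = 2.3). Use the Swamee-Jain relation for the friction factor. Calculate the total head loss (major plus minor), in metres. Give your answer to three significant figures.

H_L ≈ 20.7 m

V = 4Q/(πD²) = 1.895 m/s; V²/2g = 0.1830 m
Re = 5.53×10^5, ε/D = 1.76×10^-4 → f = 0.01515 (Swamee-Jain)
Major: h_f = f(L/D)·V²/2g = 0.01515·7059·0.1830 = 19.57 m
Minor: ΣK = 6.27; h_m = ΣK·V²/2g = 1.147 m
Total H_L = 19.57 + 1.147 = 20.72 m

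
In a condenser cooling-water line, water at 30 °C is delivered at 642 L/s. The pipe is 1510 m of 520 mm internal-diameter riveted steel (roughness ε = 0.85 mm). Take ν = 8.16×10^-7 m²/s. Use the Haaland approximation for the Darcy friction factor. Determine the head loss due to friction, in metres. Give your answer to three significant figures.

h_f ≈ 30.2 m

V = 4Q/(πD²) = 4·0.642/(π·0.520²) = 3.023 m/s
Re = VD/ν = 3.023·0.520/8.16×10^-7 = 1.93×10^6 → turbulent
ε/D = 0.85/520 = 0.00163
Haaland: f = 0.02236
h_f = f(L/D)V²/(2g) = 0.02236·(1510/0.520)·3.023²/(2·9.81) = 30.24 m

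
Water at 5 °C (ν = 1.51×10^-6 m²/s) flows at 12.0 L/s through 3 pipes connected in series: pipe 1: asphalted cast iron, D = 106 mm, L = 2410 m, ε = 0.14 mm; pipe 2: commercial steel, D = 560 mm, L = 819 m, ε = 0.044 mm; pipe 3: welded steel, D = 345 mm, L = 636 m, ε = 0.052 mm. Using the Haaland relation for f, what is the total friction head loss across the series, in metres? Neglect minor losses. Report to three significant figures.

H ≈ 49.5 m

Pipe 1: V = 1.360 m/s, Re = 9.55×10^4, ε/D = 0.00132, f = 0.02310, h_1 = f(L/D)V²/2g = 49.51 m
Pipe 2: V = 0.04872 m/s, Re = 1.81×10^4, ε/D = 7.86×10^-5, f = 0.02653, h_2 = f(L/D)V²/2g = 0.004694 m
Pipe 3: V = 0.1284 m/s, Re = 2.93×10^4, ε/D = 1.51×10^-4, f = 0.02376, h_3 = f(L/D)V²/2g = 0.03678 m
Series → Q common, losses add: H = Σh = 49.55 m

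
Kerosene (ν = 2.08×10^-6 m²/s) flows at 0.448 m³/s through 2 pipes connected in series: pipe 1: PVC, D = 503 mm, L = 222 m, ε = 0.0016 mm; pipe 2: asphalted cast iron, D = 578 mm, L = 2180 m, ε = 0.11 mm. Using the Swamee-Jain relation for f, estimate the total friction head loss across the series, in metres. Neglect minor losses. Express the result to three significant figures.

Pipe 1: V = 2.255 m/s, Re = 5.45×10^5, ε/D = 3.18×10^-6, f = 0.01294, h_1 = f(L/D)V²/2g = 1.480 m
Pipe 2: V = 1.707 m/s, Re = 4.74×10^5, ε/D = 1.90×10^-4, f = 0.01549, h_2 = f(L/D)V²/2g = 8.682 m
Series → Q common, losses add: H = Σh = 10.16 m

H ≈ 10.2 m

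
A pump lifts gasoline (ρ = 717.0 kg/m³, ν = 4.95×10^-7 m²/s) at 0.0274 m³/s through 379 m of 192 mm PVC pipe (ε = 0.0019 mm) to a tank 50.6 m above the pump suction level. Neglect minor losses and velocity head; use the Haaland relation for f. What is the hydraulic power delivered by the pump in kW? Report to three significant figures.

P_hyd ≈ 9.99 kW

V = 4Q/(πD²) = 0.9464 m/s; Re = 3.67×10^5; ε/D = 9.90×10^-6; f = 0.01391
h_f = f(L/D)V²/2g = 1.253 m
Total head H = z + h_f = 50.6 + 1.253 = 51.85 m
P_hyd = ρgQH = 717.0·9.81·0.0274·51.85 = 9.993 kW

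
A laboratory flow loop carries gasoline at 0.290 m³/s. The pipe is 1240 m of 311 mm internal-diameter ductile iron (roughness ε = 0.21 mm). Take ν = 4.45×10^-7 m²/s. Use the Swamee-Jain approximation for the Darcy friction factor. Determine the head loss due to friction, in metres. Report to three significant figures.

V = 4Q/(πD²) = 4·0.290/(π·0.311²) = 3.818 m/s
Re = VD/ν = 3.818·0.311/4.45×10^-7 = 2.67×10^6 → turbulent
ε/D = 0.21/311 = 6.75×10^-4
Swamee-Jain: f = 0.01810
h_f = f(L/D)V²/(2g) = 0.01810·(1240/0.311)·3.818²/(2·9.81) = 53.60 m

h_f ≈ 53.6 m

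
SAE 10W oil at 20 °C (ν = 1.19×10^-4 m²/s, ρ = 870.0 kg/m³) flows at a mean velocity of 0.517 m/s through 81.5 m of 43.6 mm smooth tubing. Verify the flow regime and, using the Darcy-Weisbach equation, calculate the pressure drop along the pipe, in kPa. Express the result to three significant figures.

Δp ≈ 73.4 kPa

Re = VD/ν = 0.517·0.04360/1.19×10^-4 = 189 → laminar (Re < 2300)
f = 64/Re = 0.3379
h_f = f(L/D)V²/(2g) = 0.3379·(81.5/0.04360)·0.517²/(2·9.81) = 8.604 m
Δp = ρg·h_f = 870.0·9.81·8.604 = 73.43 kPa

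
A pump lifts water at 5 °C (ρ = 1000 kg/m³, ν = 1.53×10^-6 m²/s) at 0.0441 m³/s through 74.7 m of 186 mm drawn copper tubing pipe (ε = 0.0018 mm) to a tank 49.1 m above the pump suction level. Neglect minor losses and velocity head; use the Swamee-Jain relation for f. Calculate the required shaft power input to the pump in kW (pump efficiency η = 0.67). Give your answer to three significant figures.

V = 4Q/(πD²) = 1.623 m/s; Re = 1.97×10^5; ε/D = 9.68×10^-6; f = 0.01566
h_f = f(L/D)V²/2g = 0.8445 m
Total head H = z + h_f = 49.1 + 0.8445 = 49.94 m
P_hyd = ρgQH = 1000·9.81·0.0441·49.94 = 21.61 kW
P_shaft = P_hyd/η = 21.61/0.67 = 32.25 kW

P_shaft ≈ 32.2 kW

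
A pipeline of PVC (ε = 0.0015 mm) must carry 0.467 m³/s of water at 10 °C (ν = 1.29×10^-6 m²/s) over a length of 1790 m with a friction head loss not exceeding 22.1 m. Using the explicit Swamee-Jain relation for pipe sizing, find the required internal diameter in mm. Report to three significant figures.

D ≈ 447 mm

Swamee-Jain (Type III): D = 0.66·[ε^1.25·(LQ²/(gh_f))^4.75 + ν·Q^9.4·(L/(gh_f))^5.2]^0.04
LQ²/(gh_f) = 1.801; L/(gh_f) = 8.256
Term 1 = ε^1.25·(…)^4.75 = 8.58×10^-7; Term 2 = ν·Q^9.4·(…)^5.2 = 5.88×10^-5
D = 0.66·(8.58×10^-7 + 5.88×10^-5)^0.04 = 0.4473 m = 447 mm
Check: V = 2.97 m/s, Re = 1.03×10^6, f = 0.01163, h_f = 21.0 m ≈ 22.1 m ✓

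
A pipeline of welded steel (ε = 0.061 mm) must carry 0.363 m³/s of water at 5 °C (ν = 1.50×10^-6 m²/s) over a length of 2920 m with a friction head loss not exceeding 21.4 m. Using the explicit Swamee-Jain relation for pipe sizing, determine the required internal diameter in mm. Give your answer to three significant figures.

D ≈ 469 mm

Swamee-Jain (Type III): D = 0.66·[ε^1.25·(LQ²/(gh_f))^4.75 + ν·Q^9.4·(L/(gh_f))^5.2]^0.04
LQ²/(gh_f) = 1.833; L/(gh_f) = 13.91
Term 1 = ε^1.25·(…)^4.75 = 9.58×10^-5; Term 2 = ν·Q^9.4·(…)^5.2 = 9.65×10^-5
D = 0.66·(9.58×10^-5 + 9.65×10^-5)^0.04 = 0.4687 m = 469 mm
Check: V = 2.10 m/s, Re = 6.57×10^5, f = 0.01442, h_f = 20.3 m ≈ 21.4 m ✓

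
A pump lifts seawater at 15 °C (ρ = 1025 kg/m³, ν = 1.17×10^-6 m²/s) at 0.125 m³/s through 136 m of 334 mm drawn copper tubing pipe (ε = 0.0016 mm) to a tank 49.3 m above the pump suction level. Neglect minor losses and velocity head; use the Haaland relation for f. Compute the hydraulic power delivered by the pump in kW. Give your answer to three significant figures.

V = 4Q/(πD²) = 1.427 m/s; Re = 4.07×10^5; ε/D = 4.79×10^-6; f = 0.01360
h_f = f(L/D)V²/2g = 0.5745 m
Total head H = z + h_f = 49.3 + 0.5745 = 49.87 m
P_hyd = ρgQH = 1025·9.81·0.125·49.87 = 62.69 kW

P_hyd ≈ 62.7 kW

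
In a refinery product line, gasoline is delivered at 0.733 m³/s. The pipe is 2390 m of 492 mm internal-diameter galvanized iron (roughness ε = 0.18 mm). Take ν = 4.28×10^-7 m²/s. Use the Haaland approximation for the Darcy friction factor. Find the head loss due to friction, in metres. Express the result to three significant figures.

h_f ≈ 58.0 m

V = 4Q/(πD²) = 4·0.733/(π·0.492²) = 3.856 m/s
Re = VD/ν = 3.856·0.492/4.28×10^-7 = 4.43×10^6 → turbulent
ε/D = 0.18/492 = 3.66×10^-4
Haaland: f = 0.01575
h_f = f(L/D)V²/(2g) = 0.01575·(2390/0.492)·3.856²/(2·9.81) = 57.96 m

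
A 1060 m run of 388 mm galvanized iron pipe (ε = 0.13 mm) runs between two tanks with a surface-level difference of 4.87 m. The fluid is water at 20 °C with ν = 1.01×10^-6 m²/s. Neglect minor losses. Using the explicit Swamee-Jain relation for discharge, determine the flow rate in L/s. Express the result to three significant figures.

Swamee-Jain (Type II): Q = -0.965·√(gD⁵h_f/L)·ln[ε/(3.7D) + √(3.17ν²L/(gD³h_f))]
√(gD⁵h_f/L) = √(9.81·0.388⁵·4.87/1060) = 0.01991
ε/(3.7D) = 9.06×10^-5; √(3.17ν²L/(gD³h_f)) = 3.50×10^-5
Q = -0.965·0.01991·ln(1.256×10^-4) = 0.1726 m³/s
Check: V = 1.46 m/s, Re = 5.61×10^5, f = 0.01653, h_f = 4.90 m ≈ 4.87 m ✓

Q ≈ 173 L/s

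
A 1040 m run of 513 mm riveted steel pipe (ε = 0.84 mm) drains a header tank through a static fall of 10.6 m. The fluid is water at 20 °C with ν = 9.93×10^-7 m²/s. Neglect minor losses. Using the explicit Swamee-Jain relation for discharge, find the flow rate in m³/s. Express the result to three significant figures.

Swamee-Jain (Type II): Q = -0.965·√(gD⁵h_f/L)·ln[ε/(3.7D) + √(3.17ν²L/(gD³h_f))]
√(gD⁵h_f/L) = √(9.81·0.513⁵·10.6/1040) = 0.05960
ε/(3.7D) = 4.43×10^-4; √(3.17ν²L/(gD³h_f)) = 1.52×10^-5
Q = -0.965·0.05960·ln(4.578×10^-4) = 0.4423 m³/s
Check: V = 2.14 m/s, Re = 1.11×10^6, f = 0.02249, h_f = 10.6 m ≈ 10.6 m ✓

Q ≈ 0.442 m³/s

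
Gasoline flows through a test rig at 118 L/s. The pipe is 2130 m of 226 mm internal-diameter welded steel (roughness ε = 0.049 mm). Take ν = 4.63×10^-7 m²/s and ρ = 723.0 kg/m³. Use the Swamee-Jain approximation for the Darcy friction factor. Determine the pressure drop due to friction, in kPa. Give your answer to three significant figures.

V = 4Q/(πD²) = 4·0.118/(π·0.226²) = 2.942 m/s
Re = VD/ν = 2.942·0.226/4.63×10^-7 = 1.44×10^6 → turbulent
ε/D = 0.049/226 = 2.17×10^-4
Swamee-Jain: f = 0.01470
h_f = f(L/D)V²/(2g) = 0.01470·(2130/0.226)·2.942²/(2·9.81) = 61.09 m
Δp = ρg·h_f = 723.0·9.81·61.09 = 433.3 kPa

Δp ≈ 433 kPa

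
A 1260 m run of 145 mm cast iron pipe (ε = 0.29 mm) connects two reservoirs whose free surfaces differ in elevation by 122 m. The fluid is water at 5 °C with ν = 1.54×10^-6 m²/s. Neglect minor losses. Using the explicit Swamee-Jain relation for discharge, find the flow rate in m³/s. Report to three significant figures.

Q ≈ 0.0560 m³/s

Swamee-Jain (Type II): Q = -0.965·√(gD⁵h_f/L)·ln[ε/(3.7D) + √(3.17ν²L/(gD³h_f))]
√(gD⁵h_f/L) = √(9.81·0.145⁵·122/1260) = 0.007803
ε/(3.7D) = 5.41×10^-4; √(3.17ν²L/(gD³h_f)) = 5.10×10^-5
Q = -0.965·0.007803·ln(5.915×10^-4) = 0.05597 m³/s
Check: V = 3.39 m/s, Re = 3.19×10^5, f = 0.02413, h_f = 123 m ≈ 122 m ✓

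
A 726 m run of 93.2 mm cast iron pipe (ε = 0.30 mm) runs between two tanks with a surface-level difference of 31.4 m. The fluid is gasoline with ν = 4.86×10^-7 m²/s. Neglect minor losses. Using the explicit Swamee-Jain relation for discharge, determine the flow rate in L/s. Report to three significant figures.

Q ≈ 11.7 L/s

Swamee-Jain (Type II): Q = -0.965·√(gD⁵h_f/L)·ln[ε/(3.7D) + √(3.17ν²L/(gD³h_f))]
√(gD⁵h_f/L) = √(9.81·0.0932⁵·31.4/726) = 0.001727
ε/(3.7D) = 8.70×10^-4; √(3.17ν²L/(gD³h_f)) = 4.67×10^-5
Q = -0.965·0.001727·ln(9.167×10^-4) = 0.01166 m³/s
Check: V = 1.71 m/s, Re = 3.28×10^5, f = 0.02722, h_f = 31.6 m ≈ 31.4 m ✓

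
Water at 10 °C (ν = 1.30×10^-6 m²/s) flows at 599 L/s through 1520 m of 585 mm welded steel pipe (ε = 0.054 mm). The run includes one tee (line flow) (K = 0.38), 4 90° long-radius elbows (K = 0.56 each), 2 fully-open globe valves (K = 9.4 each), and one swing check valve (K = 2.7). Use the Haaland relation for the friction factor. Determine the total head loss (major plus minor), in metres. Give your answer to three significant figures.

V = 4Q/(πD²) = 2.229 m/s; V²/2g = 0.2531 m
Re = 1.00×10^6, ε/D = 9.23×10^-5 → f = 0.01321 (Haaland)
Major: h_f = f(L/D)·V²/2g = 0.01321·2598·0.2531 = 8.687 m
Minor: ΣK = 24.1; h_m = ΣK·V²/2g = 6.106 m
Total H_L = 8.687 + 6.106 = 14.79 m

H_L ≈ 14.8 m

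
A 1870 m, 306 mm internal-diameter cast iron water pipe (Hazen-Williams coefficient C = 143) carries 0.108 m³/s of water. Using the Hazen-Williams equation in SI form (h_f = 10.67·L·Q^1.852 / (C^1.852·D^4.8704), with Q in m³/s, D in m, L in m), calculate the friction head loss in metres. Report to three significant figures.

h_f = 10.67·1870·0.108^1.852 / (143^1.852·0.306^4.8704) = 10.54 m

h_f ≈ 10.5 m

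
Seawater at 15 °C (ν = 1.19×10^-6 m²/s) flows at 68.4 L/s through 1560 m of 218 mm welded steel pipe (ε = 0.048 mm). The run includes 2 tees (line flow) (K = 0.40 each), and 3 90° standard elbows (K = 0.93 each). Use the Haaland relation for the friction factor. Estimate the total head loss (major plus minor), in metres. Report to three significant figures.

H_L ≈ 20.3 m

V = 4Q/(πD²) = 1.833 m/s; V²/2g = 0.1712 m
Re = 3.36×10^5, ε/D = 2.20×10^-4 → f = 0.01603 (Haaland)
Major: h_f = f(L/D)·V²/2g = 0.01603·7156·0.1712 = 19.64 m
Minor: ΣK = 3.59; h_m = ΣK·V²/2g = 0.6145 m
Total H_L = 19.64 + 0.6145 = 20.25 m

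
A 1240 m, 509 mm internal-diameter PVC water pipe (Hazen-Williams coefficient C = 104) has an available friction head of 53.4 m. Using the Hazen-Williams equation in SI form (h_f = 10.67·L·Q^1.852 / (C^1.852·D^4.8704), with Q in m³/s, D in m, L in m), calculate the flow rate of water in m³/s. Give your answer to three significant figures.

Rearranging: Q = [h_f·C^1.852·D^4.8704 / (10.67·L)]^(1/1.852)
Q = [53.4·104^1.852·0.509^4.8704 / (10.67·1240)]^0.540 = 0.8976 m³/s

Q ≈ 0.898 m³/s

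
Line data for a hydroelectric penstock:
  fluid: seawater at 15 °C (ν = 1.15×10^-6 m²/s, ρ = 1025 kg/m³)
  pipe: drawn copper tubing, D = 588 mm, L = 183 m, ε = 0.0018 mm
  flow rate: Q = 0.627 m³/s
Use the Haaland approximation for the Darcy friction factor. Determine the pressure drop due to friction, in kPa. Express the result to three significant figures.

Δp ≈ 9.63 kPa

V = 4Q/(πD²) = 4·0.627/(π·0.588²) = 2.309 m/s
Re = VD/ν = 2.309·0.588/1.15×10^-6 = 1.18×10^6 → turbulent
ε/D = 0.0018/588 = 3.06×10^-6
Haaland: f = 0.01133
h_f = f(L/D)V²/(2g) = 0.01133·(183/0.588)·2.309²/(2·9.81) = 0.9578 m
Δp = ρg·h_f = 1025·9.81·0.9578 = 9.631 kPa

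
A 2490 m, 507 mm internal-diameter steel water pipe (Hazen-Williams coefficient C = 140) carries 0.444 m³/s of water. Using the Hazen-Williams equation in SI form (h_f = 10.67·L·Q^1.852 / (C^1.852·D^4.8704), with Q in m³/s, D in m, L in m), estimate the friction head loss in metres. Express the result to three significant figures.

h_f ≈ 17.1 m

h_f = 10.67·2490·0.444^1.852 / (140^1.852·0.507^4.8704) = 17.12 m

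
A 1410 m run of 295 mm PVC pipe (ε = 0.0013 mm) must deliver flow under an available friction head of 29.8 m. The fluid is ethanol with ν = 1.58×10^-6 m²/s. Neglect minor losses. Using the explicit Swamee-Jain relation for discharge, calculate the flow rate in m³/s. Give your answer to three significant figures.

Swamee-Jain (Type II): Q = -0.965·√(gD⁵h_f/L)·ln[ε/(3.7D) + √(3.17ν²L/(gD³h_f))]
√(gD⁵h_f/L) = √(9.81·0.295⁵·29.8/1410) = 0.02152
ε/(3.7D) = 1.19×10^-6; √(3.17ν²L/(gD³h_f)) = 3.86×10^-5
Q = -0.965·0.02152·ln(3.975×10^-5) = 0.2105 m³/s
Check: V = 3.08 m/s, Re = 5.75×10^5, f = 0.01285, h_f = 29.7 m ≈ 29.8 m ✓

Q ≈ 0.210 m³/s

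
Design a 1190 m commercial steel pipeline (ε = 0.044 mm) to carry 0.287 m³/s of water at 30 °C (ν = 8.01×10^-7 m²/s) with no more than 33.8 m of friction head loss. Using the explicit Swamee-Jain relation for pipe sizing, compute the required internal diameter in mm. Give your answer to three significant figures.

Swamee-Jain (Type III): D = 0.66·[ε^1.25·(LQ²/(gh_f))^4.75 + ν·Q^9.4·(L/(gh_f))^5.2]^0.04
LQ²/(gh_f) = 0.2956; L/(gh_f) = 3.589
Term 1 = ε^1.25·(…)^4.75 = 1.10×10^-8; Term 2 = ν·Q^9.4·(…)^5.2 = 4.94×10^-9
D = 0.66·(1.10×10^-8 + 4.94×10^-9)^0.04 = 0.3218 m = 322 mm
Check: V = 3.53 m/s, Re = 1.42×10^6, f = 0.01371, h_f = 32.2 m ≈ 33.8 m ✓

D ≈ 322 mm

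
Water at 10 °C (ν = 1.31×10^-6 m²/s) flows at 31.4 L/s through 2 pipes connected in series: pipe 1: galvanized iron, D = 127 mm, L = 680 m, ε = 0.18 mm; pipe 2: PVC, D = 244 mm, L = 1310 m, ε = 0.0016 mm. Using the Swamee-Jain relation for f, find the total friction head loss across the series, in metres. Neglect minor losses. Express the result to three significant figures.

H ≈ 39.9 m

Pipe 1: V = 2.479 m/s, Re = 2.40×10^5, ε/D = 0.00142, f = 0.02252, h_1 = f(L/D)V²/2g = 37.76 m
Pipe 2: V = 0.6715 m/s, Re = 1.25×10^5, ε/D = 6.56×10^-6, f = 0.01710, h_2 = f(L/D)V²/2g = 2.110 m
Series → Q common, losses add: H = Σh = 39.87 m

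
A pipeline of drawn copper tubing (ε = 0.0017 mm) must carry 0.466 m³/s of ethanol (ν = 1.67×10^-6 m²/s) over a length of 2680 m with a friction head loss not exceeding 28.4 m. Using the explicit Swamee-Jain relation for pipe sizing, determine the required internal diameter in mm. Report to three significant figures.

D ≈ 466 mm

Swamee-Jain (Type III): D = 0.66·[ε^1.25·(LQ²/(gh_f))^4.75 + ν·Q^9.4·(L/(gh_f))^5.2]^0.04
LQ²/(gh_f) = 2.089; L/(gh_f) = 9.619
Term 1 = ε^1.25·(…)^4.75 = 2.03×10^-6; Term 2 = ν·Q^9.4·(…)^5.2 = 1.65×10^-4
D = 0.66·(2.03×10^-6 + 1.65×10^-4)^0.04 = 0.4661 m = 466 mm
Check: V = 2.73 m/s, Re = 7.62×10^5, f = 0.01223, h_f = 26.7 m ≈ 28.4 m ✓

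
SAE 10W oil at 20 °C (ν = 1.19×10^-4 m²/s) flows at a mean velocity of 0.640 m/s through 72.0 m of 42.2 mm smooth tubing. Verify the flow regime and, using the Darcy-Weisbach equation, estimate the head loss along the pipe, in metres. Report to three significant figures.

Re = VD/ν = 0.640·0.04220/1.19×10^-4 = 227 → laminar (Re < 2300)
f = 64/Re = 0.2820
h_f = f(L/D)V²/(2g) = 0.2820·(72.0/0.04220)·0.640²/(2·9.81) = 10.04 m

h_f ≈ 10.0 m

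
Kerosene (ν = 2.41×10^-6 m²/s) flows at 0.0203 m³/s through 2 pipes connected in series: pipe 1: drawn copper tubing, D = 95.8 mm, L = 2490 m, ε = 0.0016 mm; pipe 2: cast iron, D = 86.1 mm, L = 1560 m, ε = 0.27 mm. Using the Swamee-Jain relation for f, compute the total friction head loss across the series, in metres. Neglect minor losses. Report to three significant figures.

Pipe 1: V = 2.816 m/s, Re = 1.12×10^5, ε/D = 1.67×10^-5, f = 0.01756, h_1 = f(L/D)V²/2g = 184.5 m
Pipe 2: V = 3.487 m/s, Re = 1.25×10^5, ε/D = 0.00314, f = 0.02775, h_2 = f(L/D)V²/2g = 311.5 m
Series → Q common, losses add: H = Σh = 496.0 m

H ≈ 496 m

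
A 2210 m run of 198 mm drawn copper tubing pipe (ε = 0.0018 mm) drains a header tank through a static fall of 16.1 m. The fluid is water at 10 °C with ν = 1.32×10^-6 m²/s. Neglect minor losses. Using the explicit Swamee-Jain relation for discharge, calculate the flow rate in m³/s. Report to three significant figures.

Swamee-Jain (Type II): Q = -0.965·√(gD⁵h_f/L)·ln[ε/(3.7D) + √(3.17ν²L/(gD³h_f))]
√(gD⁵h_f/L) = √(9.81·0.198⁵·16.1/2210) = 0.004664
ε/(3.7D) = 2.46×10^-6; √(3.17ν²L/(gD³h_f)) = 9.98×10^-5
Q = -0.965·0.004664·ln(1.022×10^-4) = 0.04135 m³/s
Check: V = 1.34 m/s, Re = 2.01×10^5, f = 0.01559, h_f = 16.0 m ≈ 16.1 m ✓

Q ≈ 0.0413 m³/s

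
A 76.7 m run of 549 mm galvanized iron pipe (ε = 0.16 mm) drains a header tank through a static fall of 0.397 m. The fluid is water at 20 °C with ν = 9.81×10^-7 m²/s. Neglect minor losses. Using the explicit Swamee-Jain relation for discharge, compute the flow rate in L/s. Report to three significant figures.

Swamee-Jain (Type II): Q = -0.965·√(gD⁵h_f/L)·ln[ε/(3.7D) + √(3.17ν²L/(gD³h_f))]
√(gD⁵h_f/L) = √(9.81·0.549⁵·0.397/76.7) = 0.05032
ε/(3.7D) = 7.88×10^-5; √(3.17ν²L/(gD³h_f)) = 1.91×10^-5
Q = -0.965·0.05032·ln(9.782×10^-5) = 0.4483 m³/s
Check: V = 1.89 m/s, Re = 1.06×10^6, f = 0.01564, h_f = 0.399 m ≈ 0.397 m ✓

Q ≈ 448 L/s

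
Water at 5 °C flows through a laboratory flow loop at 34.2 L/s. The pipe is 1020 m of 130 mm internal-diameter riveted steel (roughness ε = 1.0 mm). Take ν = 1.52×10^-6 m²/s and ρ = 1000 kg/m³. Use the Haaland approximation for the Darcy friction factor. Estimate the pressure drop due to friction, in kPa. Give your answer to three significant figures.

V = 4Q/(πD²) = 4·0.0342/(π·0.130²) = 2.577 m/s
Re = VD/ν = 2.577·0.130/1.52×10^-6 = 2.20×10^5 → turbulent
ε/D = 1.0/130 = 0.00769
Haaland: f = 0.03512
h_f = f(L/D)V²/(2g) = 0.03512·(1020/0.130)·2.577²/(2·9.81) = 93.24 m
Δp = ρg·h_f = 1000·9.81·93.24 = 914.7 kPa

Δp ≈ 915 kPa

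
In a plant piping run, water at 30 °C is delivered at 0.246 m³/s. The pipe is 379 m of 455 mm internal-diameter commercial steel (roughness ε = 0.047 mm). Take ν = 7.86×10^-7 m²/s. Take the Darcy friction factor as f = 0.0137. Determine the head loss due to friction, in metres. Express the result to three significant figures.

h_f ≈ 1.33 m

V = 4Q/(πD²) = 4·0.246/(π·0.455²) = 1.513 m/s
h_f = f(L/D)V²/(2g) = 0.01370·(379/0.455)·1.513²/(2·9.81) = 1.331 m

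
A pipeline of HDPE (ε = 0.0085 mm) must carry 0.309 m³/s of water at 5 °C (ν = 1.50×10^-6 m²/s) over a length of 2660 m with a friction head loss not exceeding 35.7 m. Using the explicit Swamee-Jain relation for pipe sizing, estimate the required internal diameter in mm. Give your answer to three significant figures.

D ≈ 380 mm

Swamee-Jain (Type III): D = 0.66·[ε^1.25·(LQ²/(gh_f))^4.75 + ν·Q^9.4·(L/(gh_f))^5.2]^0.04
LQ²/(gh_f) = 0.7252; L/(gh_f) = 7.595
Term 1 = ε^1.25·(…)^4.75 = 9.98×10^-8; Term 2 = ν·Q^9.4·(…)^5.2 = 9.13×10^-7
D = 0.66·(9.98×10^-8 + 9.13×10^-7)^0.04 = 0.3800 m = 380 mm
Check: V = 2.72 m/s, Re = 6.90×10^5, f = 0.01279, h_f = 33.9 m ≈ 35.7 m ✓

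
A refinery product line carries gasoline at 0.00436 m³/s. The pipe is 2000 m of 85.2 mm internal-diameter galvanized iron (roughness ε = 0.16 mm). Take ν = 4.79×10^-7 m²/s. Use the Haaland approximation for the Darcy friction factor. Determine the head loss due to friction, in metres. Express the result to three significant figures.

V = 4Q/(πD²) = 4·0.00436/(π·0.0852²) = 0.7647 m/s
Re = VD/ν = 0.7647·0.0852/4.79×10^-7 = 1.36×10^5 → turbulent
ε/D = 0.16/85.2 = 0.00188
Haaland: f = 0.02426
h_f = f(L/D)V²/(2g) = 0.02426·(2000/0.0852)·0.7647²/(2·9.81) = 16.97 m

h_f ≈ 17.0 m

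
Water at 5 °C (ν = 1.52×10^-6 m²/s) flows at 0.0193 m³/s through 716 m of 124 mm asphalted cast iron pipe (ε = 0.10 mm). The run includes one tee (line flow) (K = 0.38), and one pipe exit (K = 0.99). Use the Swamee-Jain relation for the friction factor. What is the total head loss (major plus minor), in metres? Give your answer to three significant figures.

V = 4Q/(πD²) = 1.598 m/s; V²/2g = 0.1302 m
Re = 1.30×10^5, ε/D = 8.06×10^-4 → f = 0.02109 (Swamee-Jain)
Major: h_f = f(L/D)·V²/2g = 0.02109·5774·0.1302 = 15.86 m
Minor: ΣK = 1.37; h_m = ΣK·V²/2g = 0.1783 m
Total H_L = 15.86 + 0.1783 = 16.04 m

H_L ≈ 16.0 m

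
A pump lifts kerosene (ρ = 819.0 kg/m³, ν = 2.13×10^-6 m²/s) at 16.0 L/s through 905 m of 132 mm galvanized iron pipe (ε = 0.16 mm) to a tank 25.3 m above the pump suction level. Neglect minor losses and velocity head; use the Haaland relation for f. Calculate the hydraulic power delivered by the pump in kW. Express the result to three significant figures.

V = 4Q/(πD²) = 1.169 m/s; Re = 7.25×10^4; ε/D = 0.00121; f = 0.02333
h_f = f(L/D)V²/2g = 11.15 m
Total head H = z + h_f = 25.3 + 11.15 = 36.45 m
P_hyd = ρgQH = 819.0·9.81·0.0160·36.45 = 4.685 kW

P_hyd ≈ 4.69 kW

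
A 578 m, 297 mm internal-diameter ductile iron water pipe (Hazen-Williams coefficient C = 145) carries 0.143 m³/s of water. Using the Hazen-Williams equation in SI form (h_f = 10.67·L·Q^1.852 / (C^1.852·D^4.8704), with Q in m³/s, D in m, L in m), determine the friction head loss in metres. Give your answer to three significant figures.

h_f = 10.67·578·0.143^1.852 / (145^1.852·0.297^4.8704) = 6.177 m

h_f ≈ 6.18 m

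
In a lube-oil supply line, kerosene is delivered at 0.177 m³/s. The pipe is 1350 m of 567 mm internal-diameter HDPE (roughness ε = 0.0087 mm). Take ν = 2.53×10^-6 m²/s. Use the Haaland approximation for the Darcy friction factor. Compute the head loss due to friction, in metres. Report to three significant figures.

V = 4Q/(πD²) = 4·0.177/(π·0.567²) = 0.7010 m/s
Re = VD/ν = 0.7010·0.567/2.53×10^-6 = 1.57×10^5 → turbulent
ε/D = 0.0087/567 = 1.53×10^-5
Haaland: f = 0.01633
h_f = f(L/D)V²/(2g) = 0.01633·(1350/0.567)·0.7010²/(2·9.81) = 0.9740 m

h_f ≈ 0.974 m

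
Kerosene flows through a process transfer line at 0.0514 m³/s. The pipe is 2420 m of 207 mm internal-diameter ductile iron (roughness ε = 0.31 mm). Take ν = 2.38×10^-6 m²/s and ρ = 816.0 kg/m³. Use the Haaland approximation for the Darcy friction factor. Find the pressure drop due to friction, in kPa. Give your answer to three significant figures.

Δp ≈ 258 kPa

V = 4Q/(πD²) = 4·0.0514/(π·0.207²) = 1.527 m/s
Re = VD/ν = 1.527·0.207/2.38×10^-6 = 1.33×10^5 → turbulent
ε/D = 0.31/207 = 0.00150
Haaland: f = 0.02315
h_f = f(L/D)V²/(2g) = 0.02315·(2420/0.207)·1.527²/(2·9.81) = 32.18 m
Δp = ρg·h_f = 816.0·9.81·32.18 = 257.6 kPa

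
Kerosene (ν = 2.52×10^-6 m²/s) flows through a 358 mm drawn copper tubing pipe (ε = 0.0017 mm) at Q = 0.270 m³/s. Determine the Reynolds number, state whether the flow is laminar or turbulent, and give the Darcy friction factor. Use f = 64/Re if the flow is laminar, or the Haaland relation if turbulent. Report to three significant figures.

V = 4Q/(πD²) = 2.682 m/s
Re = VD/ν = 2.682·0.358/2.52×10^-6 = 3.81×10^5
Re > 4000 → turbulent; ε/D = 4.75×10^-6
Haaland: f = 0.01376

Re ≈ 3.81×10^5; turbulent; f ≈ 0.0138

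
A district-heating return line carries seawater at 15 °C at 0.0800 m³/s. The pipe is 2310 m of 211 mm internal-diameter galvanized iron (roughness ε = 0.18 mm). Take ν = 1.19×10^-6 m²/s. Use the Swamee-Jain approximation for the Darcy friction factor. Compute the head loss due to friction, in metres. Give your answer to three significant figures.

V = 4Q/(πD²) = 4·0.0800/(π·0.211²) = 2.288 m/s
Re = VD/ν = 2.288·0.211/1.19×10^-6 = 4.06×10^5 → turbulent
ε/D = 0.18/211 = 8.53×10^-4
Swamee-Jain: f = 0.01984
h_f = f(L/D)V²/(2g) = 0.01984·(2310/0.211)·2.288²/(2·9.81) = 57.95 m

h_f ≈ 58.0 m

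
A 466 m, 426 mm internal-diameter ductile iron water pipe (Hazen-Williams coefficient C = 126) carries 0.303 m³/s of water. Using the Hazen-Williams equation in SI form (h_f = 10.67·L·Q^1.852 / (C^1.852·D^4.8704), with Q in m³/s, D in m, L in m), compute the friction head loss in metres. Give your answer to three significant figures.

h_f ≈ 4.48 m

h_f = 10.67·466·0.303^1.852 / (126^1.852·0.426^4.8704) = 4.479 m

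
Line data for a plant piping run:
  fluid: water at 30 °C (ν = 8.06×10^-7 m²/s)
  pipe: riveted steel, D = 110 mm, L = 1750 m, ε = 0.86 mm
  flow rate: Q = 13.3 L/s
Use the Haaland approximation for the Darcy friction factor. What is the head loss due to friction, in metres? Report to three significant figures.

V = 4Q/(πD²) = 4·0.0133/(π·0.110²) = 1.400 m/s
Re = VD/ν = 1.400·0.110/8.06×10^-7 = 1.91×10^5 → turbulent
ε/D = 0.86/110 = 0.00782
Haaland: f = 0.03535
h_f = f(L/D)V²/(2g) = 0.03535·(1750/0.110)·1.400²/(2·9.81) = 56.14 m

h_f ≈ 56.1 m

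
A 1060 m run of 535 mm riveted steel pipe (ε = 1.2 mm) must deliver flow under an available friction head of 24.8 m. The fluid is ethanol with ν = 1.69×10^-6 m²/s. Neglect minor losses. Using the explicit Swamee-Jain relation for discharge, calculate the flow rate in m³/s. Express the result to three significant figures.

Q ≈ 0.714 m³/s

Swamee-Jain (Type II): Q = -0.965·√(gD⁵h_f/L)·ln[ε/(3.7D) + √(3.17ν²L/(gD³h_f))]
√(gD⁵h_f/L) = √(9.81·0.535⁵·24.8/1060) = 0.1003
ε/(3.7D) = 6.06×10^-4; √(3.17ν²L/(gD³h_f)) = 1.61×10^-5
Q = -0.965·0.1003·ln(6.223×10^-4) = 0.7145 m³/s
Check: V = 3.18 m/s, Re = 1.01×10^6, f = 0.02439, h_f = 24.9 m ≈ 24.8 m ✓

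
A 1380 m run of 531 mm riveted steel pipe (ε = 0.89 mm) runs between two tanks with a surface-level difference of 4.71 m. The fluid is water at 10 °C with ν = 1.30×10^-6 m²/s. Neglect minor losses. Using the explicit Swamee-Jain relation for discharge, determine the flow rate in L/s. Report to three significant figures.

Q ≈ 277 L/s

Swamee-Jain (Type II): Q = -0.965·√(gD⁵h_f/L)·ln[ε/(3.7D) + √(3.17ν²L/(gD³h_f))]
√(gD⁵h_f/L) = √(9.81·0.531⁵·4.71/1380) = 0.03760
ε/(3.7D) = 4.53×10^-4; √(3.17ν²L/(gD³h_f)) = 3.27×10^-5
Q = -0.965·0.03760·ln(4.857×10^-4) = 0.2768 m³/s
Check: V = 1.25 m/s, Re = 5.11×10^5, f = 0.02288, h_f = 4.74 m ≈ 4.71 m ✓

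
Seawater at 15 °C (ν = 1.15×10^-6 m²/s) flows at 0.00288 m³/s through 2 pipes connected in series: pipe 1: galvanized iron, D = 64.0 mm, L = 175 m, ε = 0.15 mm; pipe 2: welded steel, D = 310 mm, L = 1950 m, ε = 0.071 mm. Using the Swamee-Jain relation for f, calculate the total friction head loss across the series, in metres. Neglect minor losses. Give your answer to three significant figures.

Pipe 1: V = 0.8952 m/s, Re = 4.98×10^4, ε/D = 0.00234, f = 0.02756, h_1 = f(L/D)V²/2g = 3.079 m
Pipe 2: V = 0.03816 m/s, Re = 1.03×10^4, ε/D = 2.29×10^-4, f = 0.03114, h_2 = f(L/D)V²/2g = 0.01454 m
Series → Q common, losses add: H = Σh = 3.093 m

H ≈ 3.09 m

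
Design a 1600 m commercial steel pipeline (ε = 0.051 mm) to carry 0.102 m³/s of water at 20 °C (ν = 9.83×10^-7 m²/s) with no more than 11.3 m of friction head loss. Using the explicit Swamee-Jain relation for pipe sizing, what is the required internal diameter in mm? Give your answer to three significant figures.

Swamee-Jain (Type III): D = 0.66·[ε^1.25·(LQ²/(gh_f))^4.75 + ν·Q^9.4·(L/(gh_f))^5.2]^0.04
LQ²/(gh_f) = 0.1502; L/(gh_f) = 14.43
Term 1 = ε^1.25·(…)^4.75 = 5.29×10^-10; Term 2 = ν·Q^9.4·(…)^5.2 = 5.04×10^-10
D = 0.66·(5.29×10^-10 + 5.04×10^-10)^0.04 = 0.2885 m = 288 mm
Check: V = 1.56 m/s, Re = 4.58×10^5, f = 0.01541, h_f = 10.6 m ≈ 11.3 m ✓

D ≈ 288 mm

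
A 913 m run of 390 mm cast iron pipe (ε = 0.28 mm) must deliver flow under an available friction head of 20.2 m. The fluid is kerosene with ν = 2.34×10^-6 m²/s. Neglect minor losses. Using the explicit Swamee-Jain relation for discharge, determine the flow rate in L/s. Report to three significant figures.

Q ≈ 358 L/s

Swamee-Jain (Type II): Q = -0.965·√(gD⁵h_f/L)·ln[ε/(3.7D) + √(3.17ν²L/(gD³h_f))]
√(gD⁵h_f/L) = √(9.81·0.390⁵·20.2/913) = 0.04425
ε/(3.7D) = 1.94×10^-4; √(3.17ν²L/(gD³h_f)) = 3.67×10^-5
Q = -0.965·0.04425·ln(2.308×10^-4) = 0.3576 m³/s
Check: V = 2.99 m/s, Re = 4.99×10^5, f = 0.01902, h_f = 20.3 m ≈ 20.2 m ✓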